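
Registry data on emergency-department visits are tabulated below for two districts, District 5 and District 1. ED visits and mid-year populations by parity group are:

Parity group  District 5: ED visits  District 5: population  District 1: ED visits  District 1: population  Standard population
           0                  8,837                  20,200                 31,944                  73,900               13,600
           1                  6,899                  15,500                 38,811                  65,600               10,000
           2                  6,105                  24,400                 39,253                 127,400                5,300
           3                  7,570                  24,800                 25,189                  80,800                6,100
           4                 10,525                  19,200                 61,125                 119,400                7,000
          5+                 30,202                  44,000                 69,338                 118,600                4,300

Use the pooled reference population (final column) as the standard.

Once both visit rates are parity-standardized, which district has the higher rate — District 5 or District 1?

Parity-specific rates per 1,000 for District 5: 437.475, 445.097, 250.205, 305.242, 548.177, 686.409.
For District 1: 432.260, 591.631, 308.108, 311.745, 511.935, 584.637.
Standard total = 46,300; weights = 0.2937, 0.2160, 0.1145, 0.1317, 0.1512, 0.0929.
District 5: 0.2937×437.475 + 0.2160×445.097 + 0.1145×250.205 + 0.1317×305.242 + 0.1512×548.177 + 0.0929×686.409 = 440.1186 per 1,000.
District 1: 0.2937×432.260 + 0.2160×591.631 + 0.1145×308.108 + 0.1317×311.745 + 0.1512×511.935 + 0.0929×584.637 = 462.7894 per 1,000.
The crude rates (473.59 vs 453.58) would put District 5 higher, but that reflects its parity composition; once standardized to a common parity structure, District 1 has the higher underlying rate.

District 1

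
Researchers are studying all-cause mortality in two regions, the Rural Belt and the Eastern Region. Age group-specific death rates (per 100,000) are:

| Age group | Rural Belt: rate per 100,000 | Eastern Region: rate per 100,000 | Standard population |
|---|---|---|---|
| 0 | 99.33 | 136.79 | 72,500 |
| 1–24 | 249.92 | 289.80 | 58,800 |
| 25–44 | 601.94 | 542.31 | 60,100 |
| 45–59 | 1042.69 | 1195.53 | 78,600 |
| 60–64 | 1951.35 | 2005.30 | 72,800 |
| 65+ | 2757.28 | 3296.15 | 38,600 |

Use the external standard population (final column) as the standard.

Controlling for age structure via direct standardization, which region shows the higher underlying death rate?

Standard total = 381,400; weights = 0.1901, 0.1542, 0.1576, 0.2061, 0.1909, 0.1012.
The Rural Belt: 0.1901×99.33 + 0.1542×249.92 + 0.1576×601.94 + 0.2061×1042.69 + 0.1909×1951.35 + 0.1012×2757.28 = 1018.6629 per 100,000.
The Eastern Region: 0.1901×136.79 + 0.1542×289.80 + 0.1576×542.31 + 0.2061×1195.53 + 0.1909×2005.30 + 0.1012×3296.15 = 1118.8679 per 100,000.

Eastern Region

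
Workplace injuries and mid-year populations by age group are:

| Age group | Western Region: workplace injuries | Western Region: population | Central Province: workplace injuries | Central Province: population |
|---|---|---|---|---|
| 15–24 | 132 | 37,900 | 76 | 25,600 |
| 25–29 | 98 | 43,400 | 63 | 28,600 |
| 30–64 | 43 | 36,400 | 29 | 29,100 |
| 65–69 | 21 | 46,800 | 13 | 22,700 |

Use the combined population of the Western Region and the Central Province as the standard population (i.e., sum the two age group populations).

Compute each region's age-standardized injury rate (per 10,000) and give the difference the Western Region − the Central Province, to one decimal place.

Age-specific rates per 10,000 for the Western Region: 34.83, 22.58, 11.81, 4.49.
For the Central Province: 29.69, 22.03, 9.97, 5.73.
Combined standard total = 270,500; weights = 0.2348, 0.2662, 0.2421, 0.2569.
The Western Region: 0.2348×34.83 + 0.2662×22.58 + 0.2421×11.81 + 0.2569×4.49 = 18.1998 per 10,000.
The Central Province: 0.2348×29.69 + 0.2662×22.03 + 0.2421×9.97 + 0.2569×5.73 = 16.7170 per 10,000.
Difference = 18.1998 − 16.7170 = 1.4828.

1.5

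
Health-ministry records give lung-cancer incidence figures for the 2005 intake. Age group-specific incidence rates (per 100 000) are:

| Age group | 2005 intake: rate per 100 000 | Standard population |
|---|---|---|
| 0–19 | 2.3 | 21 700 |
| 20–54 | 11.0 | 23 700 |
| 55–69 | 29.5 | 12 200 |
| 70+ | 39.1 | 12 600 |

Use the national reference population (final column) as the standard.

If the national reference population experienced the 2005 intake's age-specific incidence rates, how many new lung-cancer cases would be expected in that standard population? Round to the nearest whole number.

Expected new lung-cancer cases = Σ (standard pop × age-specific rate ÷ 100 000)
= 21 700×2.3/100 000 + 23 700×11.0/100 000 + 12 200×29.5/100 000 + 12 600×39.1/100 000
= 0.50 + 2.61 + 3.60 + 4.93 = 11.63.

12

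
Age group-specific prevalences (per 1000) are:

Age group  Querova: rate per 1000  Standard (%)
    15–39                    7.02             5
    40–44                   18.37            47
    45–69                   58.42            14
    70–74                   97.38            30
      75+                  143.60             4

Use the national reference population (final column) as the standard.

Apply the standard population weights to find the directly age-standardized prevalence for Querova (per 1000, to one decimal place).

52.1

Standard weights: 0.05, 0.47, 0.14, 0.30, 0.04.
Standardized rate: 0.0500×7.02 + 0.4700×18.37 + 0.1400×58.42 + 0.3000×97.38 + 0.0400×143.60 = 52.1217 per 1000.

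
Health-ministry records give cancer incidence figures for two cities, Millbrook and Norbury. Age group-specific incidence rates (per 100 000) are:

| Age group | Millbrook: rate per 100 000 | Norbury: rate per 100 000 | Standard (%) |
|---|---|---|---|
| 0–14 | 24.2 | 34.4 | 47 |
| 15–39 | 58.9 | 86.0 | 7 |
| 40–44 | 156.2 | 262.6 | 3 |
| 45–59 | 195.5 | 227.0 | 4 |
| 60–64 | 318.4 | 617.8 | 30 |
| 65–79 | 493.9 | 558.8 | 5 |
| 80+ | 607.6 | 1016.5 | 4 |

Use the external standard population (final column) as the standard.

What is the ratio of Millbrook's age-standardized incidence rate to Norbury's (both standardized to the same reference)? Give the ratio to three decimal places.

Standard weights: 0.47, 0.07, 0.03, 0.04, 0.30, 0.05, 0.04.
Millbrook: 0.4700×24.2 + 0.0700×58.9 + 0.0300×156.2 + 0.0400×195.5 + 0.3000×318.4 + 0.0500×493.9 + 0.0400×607.6 = 172.5220 per 100 000.
Norbury: 0.4700×34.4 + 0.0700×86.0 + 0.0300×262.6 + 0.0400×227.0 + 0.3000×617.8 + 0.0500×558.8 + 0.0400×1016.5 = 293.0860 per 100 000.
Ratio = 172.5220 ÷ 293.0860 = 0.58864.

0.589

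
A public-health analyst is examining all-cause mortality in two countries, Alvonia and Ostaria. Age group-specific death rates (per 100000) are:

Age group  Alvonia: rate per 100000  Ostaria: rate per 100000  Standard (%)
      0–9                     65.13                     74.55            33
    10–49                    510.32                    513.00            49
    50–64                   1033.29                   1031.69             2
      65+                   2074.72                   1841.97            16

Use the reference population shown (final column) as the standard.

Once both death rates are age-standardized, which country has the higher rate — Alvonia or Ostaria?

Alvonia

Standard weights: 0.33, 0.49, 0.02, 0.16.
Alvonia: 0.3300×65.13 + 0.4900×510.32 + 0.0200×1033.29 + 0.1600×2074.72 = 624.1707 per 100000.
Ostaria: 0.3300×74.55 + 0.4900×513.00 + 0.0200×1031.69 + 0.1600×1841.97 = 591.3205 per 100000.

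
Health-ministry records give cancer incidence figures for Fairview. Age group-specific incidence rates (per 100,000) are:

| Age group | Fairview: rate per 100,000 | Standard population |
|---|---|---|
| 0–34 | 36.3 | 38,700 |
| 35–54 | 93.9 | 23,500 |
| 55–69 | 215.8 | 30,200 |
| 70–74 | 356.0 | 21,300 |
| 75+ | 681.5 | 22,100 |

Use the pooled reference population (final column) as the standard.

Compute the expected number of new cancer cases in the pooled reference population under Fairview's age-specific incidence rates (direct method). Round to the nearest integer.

Expected new cancer cases = Σ (standard pop × age-specific rate ÷ 100,000)
= 38,700×36.3/100,000 + 23,500×93.9/100,000 + 30,200×215.8/100,000 + 21,300×356.0/100,000 + 22,100×681.5/100,000
= 14.05 + 22.07 + 65.17 + 75.83 + 150.61 = 327.73.

328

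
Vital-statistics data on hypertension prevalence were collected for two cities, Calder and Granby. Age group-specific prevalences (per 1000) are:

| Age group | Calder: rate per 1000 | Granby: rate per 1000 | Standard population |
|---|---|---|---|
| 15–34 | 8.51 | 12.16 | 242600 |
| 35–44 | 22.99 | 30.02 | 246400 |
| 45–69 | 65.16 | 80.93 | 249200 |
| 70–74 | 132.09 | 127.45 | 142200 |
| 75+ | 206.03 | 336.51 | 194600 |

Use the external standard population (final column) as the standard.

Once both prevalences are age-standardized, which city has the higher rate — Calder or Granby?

Granby

Standard total = 1075000; weights = 0.2257, 0.2292, 0.2318, 0.1323, 0.1810.
Calder: 0.2257×8.51 + 0.2292×22.99 + 0.2318×65.16 + 0.1323×132.09 + 0.1810×206.03 = 77.0640 per 1000.
Granby: 0.2257×12.16 + 0.2292×30.02 + 0.2318×80.93 + 0.1323×127.45 + 0.1810×336.51 = 106.1609 per 1000.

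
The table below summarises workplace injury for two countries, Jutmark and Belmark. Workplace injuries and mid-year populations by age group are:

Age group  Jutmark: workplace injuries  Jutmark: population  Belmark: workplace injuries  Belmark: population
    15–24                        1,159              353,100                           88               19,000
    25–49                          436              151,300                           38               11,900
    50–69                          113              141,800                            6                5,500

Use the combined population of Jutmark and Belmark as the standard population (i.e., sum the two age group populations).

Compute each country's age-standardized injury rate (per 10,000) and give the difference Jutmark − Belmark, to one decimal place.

-8.7

Age-specific rates per 10,000 for Jutmark: 32.82, 28.82, 7.97.
For Belmark: 46.32, 31.93, 10.91.
Combined standard total = 682,600; weights = 0.5451, 0.2391, 0.2158.
Jutmark: 0.5451×32.82 + 0.2391×28.82 + 0.2158×7.97 = 26.5022 per 10,000.
Belmark: 0.5451×46.32 + 0.2391×31.93 + 0.2158×10.91 = 35.2365 per 10,000.
Difference = 26.5022 − 35.2365 = -8.7343.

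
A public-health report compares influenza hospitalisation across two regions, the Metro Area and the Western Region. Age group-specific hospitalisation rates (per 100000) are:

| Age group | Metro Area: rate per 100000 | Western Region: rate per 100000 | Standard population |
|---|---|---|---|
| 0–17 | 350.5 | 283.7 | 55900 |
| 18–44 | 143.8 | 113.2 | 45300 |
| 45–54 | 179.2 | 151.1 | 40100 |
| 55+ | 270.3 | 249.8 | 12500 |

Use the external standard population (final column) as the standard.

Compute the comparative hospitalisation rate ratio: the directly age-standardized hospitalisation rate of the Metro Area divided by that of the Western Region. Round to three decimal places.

Standard total = 153800; weights = 0.3635, 0.2945, 0.2607, 0.0813.
The Metro Area: 0.3635×350.5 + 0.2945×143.8 + 0.2607×179.2 + 0.0813×270.3 = 238.4380 per 100000.
The Western Region: 0.3635×283.7 + 0.2945×113.2 + 0.2607×151.1 + 0.0813×249.8 = 196.1534 per 100000.
Ratio = 238.4380 ÷ 196.1534 = 1.21557.

1.216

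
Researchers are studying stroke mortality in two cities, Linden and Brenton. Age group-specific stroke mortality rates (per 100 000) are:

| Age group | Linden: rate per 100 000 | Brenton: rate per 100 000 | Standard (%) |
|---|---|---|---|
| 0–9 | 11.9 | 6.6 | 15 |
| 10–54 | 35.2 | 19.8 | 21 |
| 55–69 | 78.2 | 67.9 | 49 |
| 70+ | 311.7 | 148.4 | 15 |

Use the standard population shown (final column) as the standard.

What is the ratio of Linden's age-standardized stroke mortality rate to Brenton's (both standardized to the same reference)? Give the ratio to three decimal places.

1.553

Standard weights: 0.15, 0.21, 0.49, 0.15.
Linden: 0.1500×11.9 + 0.2100×35.2 + 0.4900×78.2 + 0.1500×311.7 = 94.2500 per 100 000.
Brenton: 0.1500×6.6 + 0.2100×19.8 + 0.4900×67.9 + 0.1500×148.4 = 60.6790 per 100 000.
Ratio = 94.2500 ÷ 60.6790 = 1.55326.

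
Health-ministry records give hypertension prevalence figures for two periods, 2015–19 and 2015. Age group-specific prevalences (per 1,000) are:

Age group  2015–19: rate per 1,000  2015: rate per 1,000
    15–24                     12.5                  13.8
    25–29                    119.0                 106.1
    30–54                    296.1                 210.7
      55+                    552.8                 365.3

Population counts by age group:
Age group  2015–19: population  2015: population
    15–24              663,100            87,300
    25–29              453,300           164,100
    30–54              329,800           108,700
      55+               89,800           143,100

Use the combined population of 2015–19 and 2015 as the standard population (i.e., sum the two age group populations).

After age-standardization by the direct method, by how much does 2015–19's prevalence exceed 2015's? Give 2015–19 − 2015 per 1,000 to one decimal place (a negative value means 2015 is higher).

43.2

Combined standard total = 2,039,200; weights = 0.3680, 0.3028, 0.2150, 0.1142.
2015–19: 0.3680×12.5 + 0.3028×119.0 + 0.2150×296.1 + 0.1142×552.8 = 167.4370 per 1,000.
2015: 0.3680×13.8 + 0.3028×106.1 + 0.2150×210.7 + 0.1142×365.3 = 124.2311 per 1,000.
Difference = 167.4370 − 124.2311 = 43.2060.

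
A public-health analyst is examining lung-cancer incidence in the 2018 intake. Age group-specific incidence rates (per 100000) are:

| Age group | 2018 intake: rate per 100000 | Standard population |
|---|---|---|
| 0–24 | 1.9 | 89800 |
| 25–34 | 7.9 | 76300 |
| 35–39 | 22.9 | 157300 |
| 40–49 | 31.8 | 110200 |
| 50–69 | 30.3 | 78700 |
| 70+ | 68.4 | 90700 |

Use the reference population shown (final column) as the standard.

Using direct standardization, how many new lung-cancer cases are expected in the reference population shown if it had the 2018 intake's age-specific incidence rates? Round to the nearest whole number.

165

Expected new lung-cancer cases = Σ (standard pop × age-specific rate ÷ 100000)
= 89800×1.9/100000 + 76300×7.9/100000 + 157300×22.9/100000 + 110200×31.8/100000 + 78700×30.3/100000 + 90700×68.4/100000
= 1.71 + 6.03 + 36.02 + 35.04 + 23.85 + 62.04 = 164.68.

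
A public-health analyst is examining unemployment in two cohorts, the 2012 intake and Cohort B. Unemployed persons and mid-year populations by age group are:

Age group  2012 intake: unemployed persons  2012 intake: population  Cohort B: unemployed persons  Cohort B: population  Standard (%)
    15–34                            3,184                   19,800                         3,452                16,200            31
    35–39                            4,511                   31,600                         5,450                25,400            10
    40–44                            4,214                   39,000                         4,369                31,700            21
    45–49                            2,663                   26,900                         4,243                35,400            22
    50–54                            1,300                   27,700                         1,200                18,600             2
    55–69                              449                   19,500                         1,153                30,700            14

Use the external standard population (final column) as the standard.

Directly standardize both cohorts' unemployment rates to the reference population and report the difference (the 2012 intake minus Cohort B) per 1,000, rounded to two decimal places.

Age-specific rates per 1,000 for the 2012 intake: 160.808, 142.753, 108.051, 98.996, 46.931, 23.026.
For Cohort B: 213.086, 214.567, 137.823, 119.859, 64.516, 37.557.
Standard weights: 0.31, 0.10, 0.21, 0.22, 0.02, 0.14.
The 2012 intake: 0.3100×160.808 + 0.1000×142.753 + 0.2100×108.051 + 0.2200×98.996 + 0.0200×46.931 + 0.1400×23.026 = 112.7580 per 1,000.
Cohort B: 0.3100×213.086 + 0.1000×214.567 + 0.2100×137.823 + 0.2200×119.859 + 0.0200×64.516 + 0.1400×37.557 = 149.3736 per 1,000.
Difference = 112.7580 − 149.3736 = -36.6156.

-36.62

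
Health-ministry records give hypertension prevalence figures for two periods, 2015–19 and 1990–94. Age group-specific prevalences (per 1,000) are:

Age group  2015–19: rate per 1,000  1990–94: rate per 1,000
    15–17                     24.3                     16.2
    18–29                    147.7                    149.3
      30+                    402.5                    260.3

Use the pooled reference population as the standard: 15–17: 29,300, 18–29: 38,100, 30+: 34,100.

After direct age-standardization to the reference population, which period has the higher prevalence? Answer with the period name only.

2015–19

Standard total = 101,500; weights = 0.2887, 0.3754, 0.3360.
2015–19: 0.2887×24.3 + 0.3754×147.7 + 0.3360×402.5 = 197.6809 per 1,000.
1990–94: 0.2887×16.2 + 0.3754×149.3 + 0.3360×260.3 = 148.1697 per 1,000.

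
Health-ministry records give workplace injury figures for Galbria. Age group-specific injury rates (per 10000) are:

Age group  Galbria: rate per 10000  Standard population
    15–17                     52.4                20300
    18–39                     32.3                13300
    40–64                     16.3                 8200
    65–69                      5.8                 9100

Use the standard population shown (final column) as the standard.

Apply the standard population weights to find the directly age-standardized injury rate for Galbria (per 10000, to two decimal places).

33.00

Standard total = 50900; weights = 0.3988, 0.2613, 0.1611, 0.1788.
Standardized rate: 0.3988×52.4 + 0.2613×32.3 + 0.1611×16.3 + 0.1788×5.8 = 33.0010 per 10000.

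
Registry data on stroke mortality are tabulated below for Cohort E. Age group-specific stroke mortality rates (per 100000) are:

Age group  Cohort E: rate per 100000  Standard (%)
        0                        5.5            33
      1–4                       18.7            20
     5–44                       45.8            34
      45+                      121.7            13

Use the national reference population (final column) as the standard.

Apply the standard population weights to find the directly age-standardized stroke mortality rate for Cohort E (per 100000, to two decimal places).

Standard weights: 0.33, 0.20, 0.34, 0.13.
Standardized rate: 0.3300×5.5 + 0.2000×18.7 + 0.3400×45.8 + 0.1300×121.7 = 36.9480 per 100000.

36.95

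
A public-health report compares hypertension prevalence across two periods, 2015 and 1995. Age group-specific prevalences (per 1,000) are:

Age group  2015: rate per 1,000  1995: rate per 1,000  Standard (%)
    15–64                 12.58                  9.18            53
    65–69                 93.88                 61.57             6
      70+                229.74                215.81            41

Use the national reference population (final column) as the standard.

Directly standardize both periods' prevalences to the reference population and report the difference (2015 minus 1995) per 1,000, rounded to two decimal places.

9.45

Standard weights: 0.53, 0.06, 0.41.
2015: 0.5300×12.58 + 0.0600×93.88 + 0.4100×229.74 = 106.4936 per 1,000.
1995: 0.5300×9.18 + 0.0600×61.57 + 0.4100×215.81 = 97.0417 per 1,000.
Difference = 106.4936 − 97.0417 = 9.4519.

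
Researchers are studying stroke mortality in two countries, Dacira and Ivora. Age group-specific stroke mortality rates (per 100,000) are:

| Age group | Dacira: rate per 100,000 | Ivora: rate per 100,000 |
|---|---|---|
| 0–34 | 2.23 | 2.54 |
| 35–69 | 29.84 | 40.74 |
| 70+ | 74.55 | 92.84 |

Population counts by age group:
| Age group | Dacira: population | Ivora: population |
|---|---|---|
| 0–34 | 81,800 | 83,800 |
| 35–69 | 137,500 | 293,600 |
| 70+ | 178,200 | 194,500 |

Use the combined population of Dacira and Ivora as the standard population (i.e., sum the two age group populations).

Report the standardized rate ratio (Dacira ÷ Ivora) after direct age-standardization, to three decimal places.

Combined standard total = 969,400; weights = 0.1708, 0.4447, 0.3845.
Dacira: 0.1708×2.23 + 0.4447×29.84 + 0.3845×74.55 = 42.3129 per 100,000.
Ivora: 0.1708×2.54 + 0.4447×40.74 + 0.3845×92.84 = 54.2450 per 100,000.
Ratio = 42.3129 ÷ 54.2450 = 0.78003.

0.780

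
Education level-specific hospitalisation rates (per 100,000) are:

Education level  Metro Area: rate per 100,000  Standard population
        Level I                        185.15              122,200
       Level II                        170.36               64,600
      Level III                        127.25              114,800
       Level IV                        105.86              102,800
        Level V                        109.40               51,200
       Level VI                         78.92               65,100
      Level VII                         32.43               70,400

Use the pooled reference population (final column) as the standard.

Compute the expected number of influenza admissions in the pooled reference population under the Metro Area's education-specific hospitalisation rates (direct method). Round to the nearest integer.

721

Expected influenza admissions = Σ (standard pop × education-specific rate ÷ 100,000)
= 122,200×185.15/100,000 + 64,600×170.36/100,000 + 114,800×127.25/100,000 + 102,800×105.86/100,000 + 51,200×109.40/100,000 + 65,100×78.92/100,000 + 70,400×32.43/100,000
= 226.25 + 110.05 + 146.08 + 108.82 + 56.01 + 51.38 + 22.83 = 721.43.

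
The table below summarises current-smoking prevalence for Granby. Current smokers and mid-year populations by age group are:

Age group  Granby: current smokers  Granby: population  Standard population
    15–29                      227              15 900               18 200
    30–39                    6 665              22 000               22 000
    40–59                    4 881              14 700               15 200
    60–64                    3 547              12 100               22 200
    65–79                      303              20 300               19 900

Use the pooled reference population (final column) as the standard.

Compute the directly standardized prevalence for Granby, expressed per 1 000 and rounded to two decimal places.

Age-specific rates per 1 000 for Granby: 14.277, 302.955, 332.041, 293.140, 14.926.
Standard total = 97 500; weights = 0.1867, 0.2256, 0.1559, 0.2277, 0.2041.
Standardized rate: 0.1867×14.277 + 0.2256×302.955 + 0.1559×332.041 + 0.2277×293.140 + 0.2041×14.926 = 192.5806 per 1 000.

192.58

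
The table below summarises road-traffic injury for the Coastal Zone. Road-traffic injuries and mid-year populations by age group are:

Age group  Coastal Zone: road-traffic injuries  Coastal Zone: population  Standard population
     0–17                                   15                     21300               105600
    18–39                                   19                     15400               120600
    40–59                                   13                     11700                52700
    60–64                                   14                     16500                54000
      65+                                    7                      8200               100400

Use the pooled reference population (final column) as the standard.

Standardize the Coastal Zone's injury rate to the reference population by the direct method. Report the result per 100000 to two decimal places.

Age-specific rates per 100000 for the Coastal Zone: 70.42, 123.38, 111.11, 84.85, 85.37.
Standard total = 433300; weights = 0.2437, 0.2783, 0.1216, 0.1246, 0.2317.
Standardized rate: 0.2437×70.42 + 0.2783×123.38 + 0.1216×111.11 + 0.1246×84.85 + 0.2317×85.37 = 95.3703 per 100000.

95.37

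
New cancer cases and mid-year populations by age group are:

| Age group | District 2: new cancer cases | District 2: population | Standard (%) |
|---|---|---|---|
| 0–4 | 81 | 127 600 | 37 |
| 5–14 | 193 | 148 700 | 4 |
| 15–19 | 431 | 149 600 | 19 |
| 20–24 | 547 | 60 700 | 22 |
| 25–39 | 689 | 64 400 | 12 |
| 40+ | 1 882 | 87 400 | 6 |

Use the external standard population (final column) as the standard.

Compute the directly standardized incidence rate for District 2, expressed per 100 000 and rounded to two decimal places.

Age-specific rates per 100 000 for District 2: 63.48, 129.79, 288.10, 901.15, 1069.88, 2153.32.
Standard weights: 0.37, 0.04, 0.19, 0.22, 0.12, 0.06.
Standardized rate: 0.3700×63.48 + 0.0400×129.79 + 0.1900×288.10 + 0.2200×901.15 + 0.1200×1069.88 + 0.0600×2153.32 = 539.2563 per 100 000.

539.26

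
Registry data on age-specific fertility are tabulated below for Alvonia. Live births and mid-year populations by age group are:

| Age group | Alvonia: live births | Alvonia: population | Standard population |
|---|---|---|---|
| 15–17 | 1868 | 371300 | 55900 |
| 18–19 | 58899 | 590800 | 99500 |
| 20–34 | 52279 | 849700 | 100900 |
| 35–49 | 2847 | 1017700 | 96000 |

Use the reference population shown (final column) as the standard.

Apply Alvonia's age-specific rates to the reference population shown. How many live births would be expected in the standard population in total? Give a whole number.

Age-specific rates per 1000 for Alvonia: 5.031, 99.694, 61.526, 2.797.
Expected live births = Σ (standard pop × age-specific rate ÷ 1000)
= 55900×5.031/1000 + 99500×99.694/1000 + 100900×61.526/1000 + 96000×2.797/1000
= 281.23 + 9919.52 + 6208.02 + 268.56 = 16677.32.

16677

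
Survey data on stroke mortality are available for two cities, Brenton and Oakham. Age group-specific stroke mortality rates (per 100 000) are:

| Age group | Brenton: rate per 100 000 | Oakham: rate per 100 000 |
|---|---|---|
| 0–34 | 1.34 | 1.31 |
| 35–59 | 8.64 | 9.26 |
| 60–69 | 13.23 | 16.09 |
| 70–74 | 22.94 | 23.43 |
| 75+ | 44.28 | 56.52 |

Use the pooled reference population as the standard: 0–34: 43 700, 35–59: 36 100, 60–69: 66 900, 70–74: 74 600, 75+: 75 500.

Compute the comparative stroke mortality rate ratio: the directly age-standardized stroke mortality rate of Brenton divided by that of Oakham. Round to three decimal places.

Standard total = 296 800; weights = 0.1472, 0.1216, 0.2254, 0.2513, 0.2544.
Brenton: 0.1472×1.34 + 0.1216×8.64 + 0.2254×13.23 + 0.2513×22.94 + 0.2544×44.28 = 21.2602 per 100 000.
Oakham: 0.1472×1.31 + 0.1216×9.26 + 0.2254×16.09 + 0.2513×23.43 + 0.2544×56.52 = 25.2126 per 100 000.
Ratio = 21.2602 ÷ 25.2126 = 0.84324.

0.843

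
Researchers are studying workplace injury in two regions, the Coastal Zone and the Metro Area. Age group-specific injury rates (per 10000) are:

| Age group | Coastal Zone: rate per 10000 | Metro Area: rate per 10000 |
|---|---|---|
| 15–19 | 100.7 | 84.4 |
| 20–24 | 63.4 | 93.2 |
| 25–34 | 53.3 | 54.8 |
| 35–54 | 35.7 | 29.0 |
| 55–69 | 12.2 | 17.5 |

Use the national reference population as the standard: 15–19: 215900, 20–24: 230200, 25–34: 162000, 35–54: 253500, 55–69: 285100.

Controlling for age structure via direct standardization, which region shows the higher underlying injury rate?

Standard total = 1146700; weights = 0.1883, 0.2007, 0.1413, 0.2211, 0.2486.
The Coastal Zone: 0.1883×100.7 + 0.2007×63.4 + 0.1413×53.3 + 0.2211×35.7 + 0.2486×12.2 = 50.1427 per 10000.
The Metro Area: 0.1883×84.4 + 0.2007×93.2 + 0.1413×54.8 + 0.2211×29.0 + 0.2486×17.5 = 53.1045 per 10000.

Metro Area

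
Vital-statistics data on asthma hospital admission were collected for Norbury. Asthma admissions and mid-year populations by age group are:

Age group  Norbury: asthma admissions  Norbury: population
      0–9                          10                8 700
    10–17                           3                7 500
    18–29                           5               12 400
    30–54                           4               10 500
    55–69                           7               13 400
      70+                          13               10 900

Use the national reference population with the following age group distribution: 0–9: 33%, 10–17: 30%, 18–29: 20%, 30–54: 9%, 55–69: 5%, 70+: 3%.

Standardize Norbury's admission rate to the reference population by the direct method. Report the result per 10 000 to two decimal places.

Age-specific rates per 10 000 for Norbury: 11.49, 4.00, 4.03, 3.81, 5.22, 11.93.
Standard weights: 0.33, 0.30, 0.20, 0.09, 0.05, 0.03.
Standardized rate: 0.3300×11.49 + 0.3000×4.00 + 0.2000×4.03 + 0.0900×3.81 + 0.0500×5.22 + 0.0300×11.93 = 6.7614 per 10 000.

6.76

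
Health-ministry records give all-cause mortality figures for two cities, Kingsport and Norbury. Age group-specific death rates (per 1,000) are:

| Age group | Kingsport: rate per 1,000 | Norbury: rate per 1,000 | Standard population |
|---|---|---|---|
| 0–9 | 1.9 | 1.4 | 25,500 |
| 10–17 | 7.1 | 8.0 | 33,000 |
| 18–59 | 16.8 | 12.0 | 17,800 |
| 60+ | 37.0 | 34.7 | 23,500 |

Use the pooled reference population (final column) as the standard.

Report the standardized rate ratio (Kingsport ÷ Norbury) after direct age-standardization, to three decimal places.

Standard total = 99,800; weights = 0.2555, 0.3307, 0.1784, 0.2355.
Kingsport: 0.2555×1.9 + 0.3307×7.1 + 0.1784×16.8 + 0.2355×37.0 = 14.5420 per 1,000.
Norbury: 0.2555×1.4 + 0.3307×8.0 + 0.1784×12.0 + 0.2355×34.7 = 13.3141 per 1,000.
Ratio = 14.5420 ÷ 13.3141 = 1.09222.

1.092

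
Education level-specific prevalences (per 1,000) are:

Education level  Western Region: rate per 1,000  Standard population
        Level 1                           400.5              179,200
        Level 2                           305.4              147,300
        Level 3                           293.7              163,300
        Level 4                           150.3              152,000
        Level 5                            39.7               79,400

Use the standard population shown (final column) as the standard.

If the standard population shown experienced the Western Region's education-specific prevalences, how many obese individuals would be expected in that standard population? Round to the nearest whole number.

190714

Expected obese individuals = Σ (standard pop × education-specific rate ÷ 1,000)
= 179,200×400.5/1,000 + 147,300×305.4/1,000 + 163,300×293.7/1,000 + 152,000×150.3/1,000 + 79,400×39.7/1,000
= 71769.60 + 44985.42 + 47961.21 + 22845.60 + 3152.18 = 190714.01.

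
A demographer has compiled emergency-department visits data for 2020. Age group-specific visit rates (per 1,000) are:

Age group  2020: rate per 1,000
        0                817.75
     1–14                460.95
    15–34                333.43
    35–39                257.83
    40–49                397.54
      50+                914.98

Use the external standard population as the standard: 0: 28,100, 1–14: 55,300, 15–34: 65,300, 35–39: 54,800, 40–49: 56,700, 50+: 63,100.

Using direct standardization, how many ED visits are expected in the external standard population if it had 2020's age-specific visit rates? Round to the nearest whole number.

Expected ED visits = Σ (standard pop × age-specific rate ÷ 1,000)
= 28,100×817.75/1,000 + 55,300×460.95/1,000 + 65,300×333.43/1,000 + 54,800×257.83/1,000 + 56,700×397.54/1,000 + 63,100×914.98/1,000
= 22978.78 + 25490.53 + 21772.98 + 14129.08 + 22540.52 + 57735.24 = 164647.13.

164647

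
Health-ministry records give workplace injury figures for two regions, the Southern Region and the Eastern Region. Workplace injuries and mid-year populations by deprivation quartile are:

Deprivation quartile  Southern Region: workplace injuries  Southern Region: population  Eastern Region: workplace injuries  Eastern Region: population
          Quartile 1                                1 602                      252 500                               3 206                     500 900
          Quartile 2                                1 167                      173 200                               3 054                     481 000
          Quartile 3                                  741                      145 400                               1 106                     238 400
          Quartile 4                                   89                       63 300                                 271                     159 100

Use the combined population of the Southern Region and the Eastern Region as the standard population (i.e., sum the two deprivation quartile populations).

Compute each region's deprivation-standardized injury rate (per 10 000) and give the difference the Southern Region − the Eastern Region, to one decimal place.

Deprivation-specific rates per 10 000 for the Southern Region: 63.45, 67.38, 50.96, 14.06.
For the Eastern Region: 64.00, 63.49, 46.39, 17.03.
Combined standard total = 2 013 800; weights = 0.3741, 0.3249, 0.1906, 0.1104.
The Southern Region: 0.3741×63.45 + 0.3249×67.38 + 0.1906×50.96 + 0.1104×14.06 = 56.8902 per 10 000.
The Eastern Region: 0.3741×64.00 + 0.3249×63.49 + 0.1906×46.39 + 0.1104×17.03 = 55.2944 per 10 000.
Difference = 56.8902 − 55.2944 = 1.5958.

1.6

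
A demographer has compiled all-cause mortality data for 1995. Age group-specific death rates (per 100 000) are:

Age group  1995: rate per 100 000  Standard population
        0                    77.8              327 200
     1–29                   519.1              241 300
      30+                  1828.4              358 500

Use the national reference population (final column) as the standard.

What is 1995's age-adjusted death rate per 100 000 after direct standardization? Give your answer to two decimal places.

Standard total = 927 000; weights = 0.3530, 0.2603, 0.3867.
Standardized rate: 0.3530×77.8 + 0.2603×519.1 + 0.3867×1828.4 = 869.6833 per 100 000.

869.68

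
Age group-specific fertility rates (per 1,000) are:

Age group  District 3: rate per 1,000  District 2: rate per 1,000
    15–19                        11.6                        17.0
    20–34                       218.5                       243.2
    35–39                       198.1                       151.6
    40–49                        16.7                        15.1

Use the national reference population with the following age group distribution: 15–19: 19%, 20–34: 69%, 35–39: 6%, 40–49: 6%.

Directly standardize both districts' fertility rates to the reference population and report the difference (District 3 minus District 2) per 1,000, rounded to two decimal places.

-15.18

Standard weights: 0.19, 0.69, 0.06, 0.06.
District 3: 0.1900×11.6 + 0.6900×218.5 + 0.0600×198.1 + 0.0600×16.7 = 165.8570 per 1,000.
District 2: 0.1900×17.0 + 0.6900×243.2 + 0.0600×151.6 + 0.0600×15.1 = 181.0400 per 1,000.
Difference = 165.8570 − 181.0400 = -15.1830.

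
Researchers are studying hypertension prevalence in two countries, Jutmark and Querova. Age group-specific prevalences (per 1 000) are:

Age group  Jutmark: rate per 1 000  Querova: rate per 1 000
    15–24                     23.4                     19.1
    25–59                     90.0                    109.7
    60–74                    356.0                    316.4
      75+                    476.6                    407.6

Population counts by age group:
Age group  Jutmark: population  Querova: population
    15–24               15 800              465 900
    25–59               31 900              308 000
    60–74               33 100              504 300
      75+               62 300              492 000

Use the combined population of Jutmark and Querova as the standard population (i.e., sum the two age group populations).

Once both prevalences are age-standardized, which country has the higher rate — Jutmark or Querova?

Combined standard total = 1 913 300; weights = 0.2518, 0.1777, 0.2809, 0.2897.
Jutmark: 0.2518×23.4 + 0.1777×90.0 + 0.2809×356.0 + 0.2897×476.6 = 259.9470 per 1 000.
Querova: 0.2518×19.1 + 0.1777×109.7 + 0.2809×316.4 + 0.2897×407.6 = 231.2515 per 1 000.

Jutmark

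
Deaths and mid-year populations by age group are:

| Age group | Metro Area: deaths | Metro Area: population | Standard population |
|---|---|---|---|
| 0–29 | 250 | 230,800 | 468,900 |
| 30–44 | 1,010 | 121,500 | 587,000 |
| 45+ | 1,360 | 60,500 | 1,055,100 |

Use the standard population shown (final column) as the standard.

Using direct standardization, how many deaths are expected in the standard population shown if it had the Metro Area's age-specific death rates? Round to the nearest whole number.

Age-specific rates per 100,000 for the Metro Area: 108.32, 831.28, 2247.93.
Expected deaths = Σ (standard pop × age-specific rate ÷ 100,000)
= 468,900×108.32/100,000 + 587,000×831.28/100,000 + 1,055,100×2247.93/100,000
= 507.91 + 4879.59 + 23717.95 = 29105.45.

29105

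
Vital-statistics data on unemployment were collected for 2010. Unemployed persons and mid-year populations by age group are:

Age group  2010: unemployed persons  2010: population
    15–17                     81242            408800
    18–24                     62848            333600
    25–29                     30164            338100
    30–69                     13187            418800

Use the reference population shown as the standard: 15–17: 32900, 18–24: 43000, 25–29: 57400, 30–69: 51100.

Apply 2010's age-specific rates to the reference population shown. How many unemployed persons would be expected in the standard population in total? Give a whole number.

21369

Age-specific rates per 1000 for 2010: 198.733, 188.393, 89.216, 31.488.
Expected unemployed persons = Σ (standard pop × age-specific rate ÷ 1000)
= 32900×198.733/1000 + 43000×188.393/1000 + 57400×89.216/1000 + 51100×31.488/1000
= 6538.31 + 8100.91 + 5121.01 + 1609.02 = 21369.25.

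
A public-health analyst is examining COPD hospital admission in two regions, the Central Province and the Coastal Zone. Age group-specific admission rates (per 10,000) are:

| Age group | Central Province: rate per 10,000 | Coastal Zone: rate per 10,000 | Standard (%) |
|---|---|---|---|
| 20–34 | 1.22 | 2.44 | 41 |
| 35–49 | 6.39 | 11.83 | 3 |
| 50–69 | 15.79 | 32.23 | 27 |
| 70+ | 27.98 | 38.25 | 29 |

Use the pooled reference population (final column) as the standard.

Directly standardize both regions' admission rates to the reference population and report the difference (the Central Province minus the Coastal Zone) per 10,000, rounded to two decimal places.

-8.08

Standard weights: 0.41, 0.03, 0.27, 0.29.
The Central Province: 0.4100×1.22 + 0.0300×6.39 + 0.2700×15.79 + 0.2900×27.98 = 13.0694 per 10,000.
The Coastal Zone: 0.4100×2.44 + 0.0300×11.83 + 0.2700×32.23 + 0.2900×38.25 = 21.1499 per 10,000.
Difference = 13.0694 − 21.1499 = -8.0805.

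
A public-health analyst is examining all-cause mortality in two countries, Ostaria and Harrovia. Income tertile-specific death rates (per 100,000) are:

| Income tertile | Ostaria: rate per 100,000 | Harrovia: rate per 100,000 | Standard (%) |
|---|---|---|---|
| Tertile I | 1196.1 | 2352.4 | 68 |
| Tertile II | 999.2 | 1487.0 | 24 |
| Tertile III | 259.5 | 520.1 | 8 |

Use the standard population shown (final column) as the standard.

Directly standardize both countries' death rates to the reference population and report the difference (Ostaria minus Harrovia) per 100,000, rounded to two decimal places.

-924.20

Standard weights: 0.68, 0.24, 0.08.
Ostaria: 0.6800×1196.1 + 0.2400×999.2 + 0.0800×259.5 = 1073.9160 per 100,000.
Harrovia: 0.6800×2352.4 + 0.2400×1487.0 + 0.0800×520.1 = 1998.1200 per 100,000.
Difference = 1073.9160 − 1998.1200 = -924.2040.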